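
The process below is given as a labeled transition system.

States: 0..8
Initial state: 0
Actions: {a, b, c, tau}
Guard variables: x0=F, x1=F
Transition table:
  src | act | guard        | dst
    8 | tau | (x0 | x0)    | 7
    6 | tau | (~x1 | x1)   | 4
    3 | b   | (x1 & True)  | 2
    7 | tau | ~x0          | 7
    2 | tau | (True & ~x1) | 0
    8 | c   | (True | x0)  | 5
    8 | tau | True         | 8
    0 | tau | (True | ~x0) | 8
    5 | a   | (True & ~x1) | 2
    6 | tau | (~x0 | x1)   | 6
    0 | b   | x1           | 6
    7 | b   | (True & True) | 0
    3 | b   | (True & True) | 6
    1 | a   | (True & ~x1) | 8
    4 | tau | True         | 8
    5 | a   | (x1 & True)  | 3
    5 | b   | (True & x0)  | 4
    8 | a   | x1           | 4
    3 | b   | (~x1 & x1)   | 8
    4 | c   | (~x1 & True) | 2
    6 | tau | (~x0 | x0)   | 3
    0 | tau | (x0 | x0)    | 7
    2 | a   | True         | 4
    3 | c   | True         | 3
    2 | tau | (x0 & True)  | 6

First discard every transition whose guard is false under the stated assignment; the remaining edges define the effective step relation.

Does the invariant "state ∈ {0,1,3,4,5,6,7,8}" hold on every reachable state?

Allowed set {0,1,3,4,5,6,7,8}
Reach set: {0,2,4,5,8}
  0: safe
  2: VIOLATES
  4: safe
  5: safe
  8: safe
reach 2 via tau·c·a — violates

Answer: INVARIANT VIOLATED at state 2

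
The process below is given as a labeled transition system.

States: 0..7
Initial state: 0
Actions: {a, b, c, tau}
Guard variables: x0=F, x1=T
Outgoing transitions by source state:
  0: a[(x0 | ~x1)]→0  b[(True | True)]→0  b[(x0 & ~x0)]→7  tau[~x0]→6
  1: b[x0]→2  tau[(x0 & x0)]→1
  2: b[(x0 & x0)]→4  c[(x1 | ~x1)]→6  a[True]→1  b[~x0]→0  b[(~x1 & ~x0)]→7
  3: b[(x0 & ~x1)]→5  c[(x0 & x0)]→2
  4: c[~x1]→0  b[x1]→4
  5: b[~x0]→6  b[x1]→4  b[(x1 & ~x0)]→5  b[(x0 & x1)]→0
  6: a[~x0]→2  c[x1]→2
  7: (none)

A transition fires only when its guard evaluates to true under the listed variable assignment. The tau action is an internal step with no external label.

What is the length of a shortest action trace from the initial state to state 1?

BFS to 1:
  L0 = {0}
  L1 = {6}
  L2 = {2}
  L3 = {1}
first hit 1 at d=3 via tau·a·a

Answer: 3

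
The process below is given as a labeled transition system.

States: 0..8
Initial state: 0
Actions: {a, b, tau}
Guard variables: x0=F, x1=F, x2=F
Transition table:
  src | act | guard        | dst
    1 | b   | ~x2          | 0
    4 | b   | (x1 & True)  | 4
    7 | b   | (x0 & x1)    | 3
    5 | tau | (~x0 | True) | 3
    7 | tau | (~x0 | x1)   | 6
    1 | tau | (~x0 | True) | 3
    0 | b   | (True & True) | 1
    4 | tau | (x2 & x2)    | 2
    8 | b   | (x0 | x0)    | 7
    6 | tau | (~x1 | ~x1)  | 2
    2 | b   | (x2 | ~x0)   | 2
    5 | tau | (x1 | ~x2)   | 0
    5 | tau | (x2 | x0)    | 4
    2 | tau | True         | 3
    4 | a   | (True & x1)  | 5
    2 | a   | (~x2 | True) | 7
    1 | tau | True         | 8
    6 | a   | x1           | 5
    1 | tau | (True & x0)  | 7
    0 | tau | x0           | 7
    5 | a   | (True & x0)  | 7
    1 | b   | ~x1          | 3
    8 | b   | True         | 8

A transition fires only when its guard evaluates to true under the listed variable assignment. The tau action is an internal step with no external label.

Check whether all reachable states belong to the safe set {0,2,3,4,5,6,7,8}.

Answer: INVARIANT VIOLATED at state 1

Analysis:
Safe = {0,2,3,4,5,6,7,8}
Reachable = {0,1,3,8}
  0: ok
  1: ✗ unsafe
  3: ok
  8: ok
counterexample path to 1: b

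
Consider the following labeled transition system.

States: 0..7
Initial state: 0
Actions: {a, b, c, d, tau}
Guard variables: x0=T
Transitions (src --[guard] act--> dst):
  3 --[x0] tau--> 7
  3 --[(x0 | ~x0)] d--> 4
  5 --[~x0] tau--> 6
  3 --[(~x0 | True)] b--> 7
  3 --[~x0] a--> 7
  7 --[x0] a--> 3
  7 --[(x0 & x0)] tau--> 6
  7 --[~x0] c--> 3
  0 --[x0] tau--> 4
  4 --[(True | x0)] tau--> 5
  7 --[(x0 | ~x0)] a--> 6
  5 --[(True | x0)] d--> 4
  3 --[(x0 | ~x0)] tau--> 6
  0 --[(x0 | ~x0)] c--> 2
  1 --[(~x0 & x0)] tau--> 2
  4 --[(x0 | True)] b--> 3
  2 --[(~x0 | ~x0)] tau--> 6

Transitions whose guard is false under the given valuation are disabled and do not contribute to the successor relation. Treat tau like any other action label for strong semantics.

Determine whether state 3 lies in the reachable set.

Answer: REACHABLE

Working:
Guard filter leaves 12 enabled edge(s).
L0 = {0}
L1 = {2,4}  cumulative {0,2,4}
L2 = {3,5}  cumulative {0,2,3,4,5}
L3 = {6,7}  cumulative {0,2,3,4,5,6,7}
R = {0,2,3,4,5,6,7}
witness 3: tau·b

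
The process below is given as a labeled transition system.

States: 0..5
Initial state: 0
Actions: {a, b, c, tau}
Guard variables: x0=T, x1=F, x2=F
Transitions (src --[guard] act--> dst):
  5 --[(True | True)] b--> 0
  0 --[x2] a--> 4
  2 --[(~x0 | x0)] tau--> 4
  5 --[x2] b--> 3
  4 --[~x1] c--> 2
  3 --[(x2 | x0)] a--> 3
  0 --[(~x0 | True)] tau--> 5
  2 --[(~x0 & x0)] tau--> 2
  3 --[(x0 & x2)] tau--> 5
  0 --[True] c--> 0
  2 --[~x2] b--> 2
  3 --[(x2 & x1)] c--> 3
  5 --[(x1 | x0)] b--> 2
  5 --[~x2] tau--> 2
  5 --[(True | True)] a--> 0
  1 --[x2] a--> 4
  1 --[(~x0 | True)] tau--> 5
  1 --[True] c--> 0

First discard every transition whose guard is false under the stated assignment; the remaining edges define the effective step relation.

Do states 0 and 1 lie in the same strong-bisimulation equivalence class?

Refine partition for ~:
  P[0] = {{0,1,2,3,4,5}}
  P[1] = {{0,1},{2},{3},{4},{5}}
Fixed point at round 2; 5 class(es).
[0]={0,1}  [1]={0,1}

Answer: BISIMILAR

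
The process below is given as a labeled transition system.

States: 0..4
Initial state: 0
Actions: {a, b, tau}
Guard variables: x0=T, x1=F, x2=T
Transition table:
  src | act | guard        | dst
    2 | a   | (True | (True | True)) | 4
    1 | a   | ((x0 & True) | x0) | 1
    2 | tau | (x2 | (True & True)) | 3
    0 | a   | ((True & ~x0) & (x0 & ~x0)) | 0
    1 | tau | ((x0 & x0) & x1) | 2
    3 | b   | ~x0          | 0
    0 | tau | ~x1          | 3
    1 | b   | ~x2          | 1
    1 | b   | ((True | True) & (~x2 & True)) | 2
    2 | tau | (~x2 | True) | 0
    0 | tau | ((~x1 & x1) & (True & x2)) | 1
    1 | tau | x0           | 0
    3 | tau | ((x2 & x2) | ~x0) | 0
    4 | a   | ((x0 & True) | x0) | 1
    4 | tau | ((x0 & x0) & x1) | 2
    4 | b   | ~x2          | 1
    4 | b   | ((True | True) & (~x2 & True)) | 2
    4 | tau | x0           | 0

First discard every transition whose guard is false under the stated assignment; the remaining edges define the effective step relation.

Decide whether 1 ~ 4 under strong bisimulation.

Answer: BISIMILAR

Working:
Refine partition for ~:
  P[0] = {{0,1,2,3,4}}
  P[1] = {{0,3},{1,2,4}}
Fixed point at round 2; 2 class(es).
[1]={1,2,4}  [4]={1,2,4}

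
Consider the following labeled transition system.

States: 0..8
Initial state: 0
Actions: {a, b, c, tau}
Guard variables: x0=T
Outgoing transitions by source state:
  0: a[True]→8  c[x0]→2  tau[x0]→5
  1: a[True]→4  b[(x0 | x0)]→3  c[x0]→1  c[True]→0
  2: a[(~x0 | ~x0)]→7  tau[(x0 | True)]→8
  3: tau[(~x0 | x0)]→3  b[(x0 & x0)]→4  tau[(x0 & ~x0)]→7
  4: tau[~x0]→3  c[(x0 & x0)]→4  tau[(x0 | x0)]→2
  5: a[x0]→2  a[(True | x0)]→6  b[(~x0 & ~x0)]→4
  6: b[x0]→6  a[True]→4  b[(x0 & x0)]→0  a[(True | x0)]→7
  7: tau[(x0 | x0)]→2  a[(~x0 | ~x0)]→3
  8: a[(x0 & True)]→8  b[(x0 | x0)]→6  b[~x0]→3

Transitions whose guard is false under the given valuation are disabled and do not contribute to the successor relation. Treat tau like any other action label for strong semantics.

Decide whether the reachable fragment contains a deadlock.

Answer: DEADLOCK-FREE

Analysis:
R = {0,2,4,5,6,7,8}
  0: a→8  c→2  tau→5  [3 out]
  2: tau→8  [1 out]
  4: c→4  tau→2  [2 out]
  5: a→2  a→6  [2 out]
  6: a→4  a→7  b→0  b→6  [4 out]
  7: tau→2  [1 out]
  8: a→8  b→6  [2 out]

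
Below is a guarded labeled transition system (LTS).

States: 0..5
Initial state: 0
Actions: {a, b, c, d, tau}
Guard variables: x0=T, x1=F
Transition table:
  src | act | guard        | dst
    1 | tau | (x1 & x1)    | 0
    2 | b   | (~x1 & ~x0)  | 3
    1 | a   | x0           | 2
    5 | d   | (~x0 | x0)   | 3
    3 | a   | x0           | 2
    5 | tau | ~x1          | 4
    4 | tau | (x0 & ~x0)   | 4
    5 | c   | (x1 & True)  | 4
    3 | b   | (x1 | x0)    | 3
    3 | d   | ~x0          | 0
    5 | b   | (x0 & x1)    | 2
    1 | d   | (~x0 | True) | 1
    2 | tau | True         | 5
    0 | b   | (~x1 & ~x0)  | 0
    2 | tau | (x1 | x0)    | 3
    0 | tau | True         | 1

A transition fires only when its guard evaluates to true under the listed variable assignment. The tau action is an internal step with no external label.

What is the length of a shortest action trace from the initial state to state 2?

Answer: 2

Analysis:
Breadth-first toward 2:
  L0 = {0}
  L1 = {1}
  L2 = {2}
2 enters at depth 2; path tau·a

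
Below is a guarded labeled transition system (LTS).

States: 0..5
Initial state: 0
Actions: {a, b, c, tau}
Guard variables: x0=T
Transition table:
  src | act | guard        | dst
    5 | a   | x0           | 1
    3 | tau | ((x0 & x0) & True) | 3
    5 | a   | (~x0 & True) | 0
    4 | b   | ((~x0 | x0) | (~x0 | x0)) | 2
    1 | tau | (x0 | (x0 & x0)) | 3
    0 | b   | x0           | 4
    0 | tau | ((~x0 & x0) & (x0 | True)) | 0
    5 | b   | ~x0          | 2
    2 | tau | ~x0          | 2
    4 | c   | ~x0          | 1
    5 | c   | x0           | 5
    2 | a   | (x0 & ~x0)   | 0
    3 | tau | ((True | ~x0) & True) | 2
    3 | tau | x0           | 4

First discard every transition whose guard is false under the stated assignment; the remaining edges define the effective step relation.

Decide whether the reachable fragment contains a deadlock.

Answer: DEADLOCK at state 2

Trace:
Reach set: {0,2,4}
  0: b→4  [deg 1]
  2: ∅  [no exit]
  4: b→2  [deg 1]
Path to 2: b·b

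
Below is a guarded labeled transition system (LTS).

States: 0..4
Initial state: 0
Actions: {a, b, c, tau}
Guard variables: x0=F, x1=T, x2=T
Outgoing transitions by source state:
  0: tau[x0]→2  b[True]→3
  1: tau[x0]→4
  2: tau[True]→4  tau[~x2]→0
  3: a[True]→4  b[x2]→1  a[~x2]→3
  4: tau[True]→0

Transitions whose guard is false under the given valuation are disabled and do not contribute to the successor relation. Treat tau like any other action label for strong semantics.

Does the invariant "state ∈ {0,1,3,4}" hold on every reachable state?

Answer: INVARIANT HOLDS

Trace:
Inv-set: {0,1,3,4}
Reachable = {0,1,3,4}
  0: ✓
  1: ✓
  3: ✓
  4: ✓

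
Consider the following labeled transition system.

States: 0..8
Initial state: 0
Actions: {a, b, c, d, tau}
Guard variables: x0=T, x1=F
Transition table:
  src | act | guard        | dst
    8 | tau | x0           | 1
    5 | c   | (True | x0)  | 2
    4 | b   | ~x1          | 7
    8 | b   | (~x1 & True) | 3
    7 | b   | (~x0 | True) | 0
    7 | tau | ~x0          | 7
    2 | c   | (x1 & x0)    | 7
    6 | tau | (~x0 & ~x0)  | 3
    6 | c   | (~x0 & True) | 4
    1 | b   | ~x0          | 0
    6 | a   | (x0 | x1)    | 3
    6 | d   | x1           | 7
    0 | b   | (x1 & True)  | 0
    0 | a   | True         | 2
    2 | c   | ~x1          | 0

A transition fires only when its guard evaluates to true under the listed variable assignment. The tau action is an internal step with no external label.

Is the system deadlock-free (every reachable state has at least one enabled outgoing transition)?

R = {0,2}
  0: a→2  [deg 1]
  2: c→0  [deg 1]

Answer: DEADLOCK-FREE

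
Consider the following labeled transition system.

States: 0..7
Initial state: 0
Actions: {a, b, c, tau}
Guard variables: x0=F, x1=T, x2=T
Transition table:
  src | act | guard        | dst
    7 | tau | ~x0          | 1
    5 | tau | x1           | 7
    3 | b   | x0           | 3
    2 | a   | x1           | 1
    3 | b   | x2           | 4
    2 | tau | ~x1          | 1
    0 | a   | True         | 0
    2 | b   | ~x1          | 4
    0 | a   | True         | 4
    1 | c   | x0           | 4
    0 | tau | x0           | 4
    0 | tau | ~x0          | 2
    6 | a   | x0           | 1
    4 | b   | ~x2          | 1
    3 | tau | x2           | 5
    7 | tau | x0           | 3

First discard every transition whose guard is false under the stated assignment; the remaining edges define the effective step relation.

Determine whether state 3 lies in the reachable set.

Answer: UNREACHABLE

Working:
8 transition(s) survive guard evaluation.
Layer 0: {0}
Layer 1: {2,4}  now seen {0,2,4}
Layer 2: {1}  now seen {0,1,2,4}
Reach set: {0,1,2,4}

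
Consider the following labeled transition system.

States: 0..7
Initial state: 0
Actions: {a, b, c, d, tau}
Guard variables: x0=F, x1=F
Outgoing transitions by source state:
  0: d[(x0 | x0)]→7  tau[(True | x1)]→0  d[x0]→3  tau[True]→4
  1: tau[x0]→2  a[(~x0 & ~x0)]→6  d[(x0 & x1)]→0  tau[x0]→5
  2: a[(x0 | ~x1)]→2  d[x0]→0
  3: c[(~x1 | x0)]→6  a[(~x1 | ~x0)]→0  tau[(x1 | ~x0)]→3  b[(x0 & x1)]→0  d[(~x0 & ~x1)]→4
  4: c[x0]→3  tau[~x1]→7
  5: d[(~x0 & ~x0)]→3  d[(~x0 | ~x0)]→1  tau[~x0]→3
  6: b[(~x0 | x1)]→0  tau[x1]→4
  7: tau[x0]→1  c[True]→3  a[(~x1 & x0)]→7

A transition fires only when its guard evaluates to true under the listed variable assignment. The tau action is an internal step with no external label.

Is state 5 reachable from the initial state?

Answer: UNREACHABLE

Trace:
14 transition(s) survive guard evaluation.
L0 = {0}
L1 = {4}  cumulative {0,4}
L2 = {7}  cumulative {0,4,7}
L3 = {3}  cumulative {0,3,4,7}
L4 = {6}  cumulative {0,3,4,6,7}
Reach set: {0,3,4,6,7}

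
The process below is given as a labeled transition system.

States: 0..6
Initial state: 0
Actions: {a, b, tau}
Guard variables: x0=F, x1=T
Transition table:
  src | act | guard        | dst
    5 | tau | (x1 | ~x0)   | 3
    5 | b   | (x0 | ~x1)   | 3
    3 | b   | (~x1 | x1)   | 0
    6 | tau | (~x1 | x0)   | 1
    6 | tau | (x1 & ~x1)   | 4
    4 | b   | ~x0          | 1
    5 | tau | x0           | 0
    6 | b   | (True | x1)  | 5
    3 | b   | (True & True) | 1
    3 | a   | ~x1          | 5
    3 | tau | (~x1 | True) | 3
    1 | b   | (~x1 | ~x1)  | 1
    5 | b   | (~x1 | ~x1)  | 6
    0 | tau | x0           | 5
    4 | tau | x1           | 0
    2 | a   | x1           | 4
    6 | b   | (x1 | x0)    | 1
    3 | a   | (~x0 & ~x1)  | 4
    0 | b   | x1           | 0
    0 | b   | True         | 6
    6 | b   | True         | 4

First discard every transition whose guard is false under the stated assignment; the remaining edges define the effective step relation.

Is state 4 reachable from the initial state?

Answer: REACHABLE

Working:
12 transition(s) survive guard evaluation.
depth 0: {0}
depth 1: {6}  total {0,6}
depth 2: {1,4,5}  total {0,1,4,5,6}
depth 3: {3}  total {0,1,3,4,5,6}
Reachable = {0,1,3,4,5,6}
trace reaching 4: b·b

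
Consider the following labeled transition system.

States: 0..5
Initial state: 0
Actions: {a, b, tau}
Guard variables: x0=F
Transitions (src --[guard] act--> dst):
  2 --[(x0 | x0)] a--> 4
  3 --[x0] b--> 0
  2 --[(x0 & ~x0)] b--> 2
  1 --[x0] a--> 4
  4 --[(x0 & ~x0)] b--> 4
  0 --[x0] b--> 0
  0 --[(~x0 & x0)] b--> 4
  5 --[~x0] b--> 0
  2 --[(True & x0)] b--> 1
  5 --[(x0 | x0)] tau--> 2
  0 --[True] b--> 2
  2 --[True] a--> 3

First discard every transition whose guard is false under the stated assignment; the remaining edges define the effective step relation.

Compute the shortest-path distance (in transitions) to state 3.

Answer: 2

Trace:
BFS to 3:
  L0 = {0}
  L1 = {2}
  L2 = {3}
3 enters at depth 2; path b·a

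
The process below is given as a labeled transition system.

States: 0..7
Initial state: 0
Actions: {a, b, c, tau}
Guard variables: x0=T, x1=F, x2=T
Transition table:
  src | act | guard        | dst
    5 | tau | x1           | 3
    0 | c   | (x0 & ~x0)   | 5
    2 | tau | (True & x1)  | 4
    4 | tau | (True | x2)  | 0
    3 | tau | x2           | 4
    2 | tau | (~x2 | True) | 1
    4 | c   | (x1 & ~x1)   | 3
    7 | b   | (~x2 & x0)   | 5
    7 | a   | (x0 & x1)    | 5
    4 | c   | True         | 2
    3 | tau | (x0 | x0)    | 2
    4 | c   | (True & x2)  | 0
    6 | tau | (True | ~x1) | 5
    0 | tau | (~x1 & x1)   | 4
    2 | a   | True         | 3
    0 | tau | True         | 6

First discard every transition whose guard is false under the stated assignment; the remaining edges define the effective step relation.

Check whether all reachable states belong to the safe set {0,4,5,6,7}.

Answer: INVARIANT HOLDS

Analysis:
Allowed set {0,4,5,6,7}
Reachable = {0,5,6}
  0: ok
  5: ok
  6: ok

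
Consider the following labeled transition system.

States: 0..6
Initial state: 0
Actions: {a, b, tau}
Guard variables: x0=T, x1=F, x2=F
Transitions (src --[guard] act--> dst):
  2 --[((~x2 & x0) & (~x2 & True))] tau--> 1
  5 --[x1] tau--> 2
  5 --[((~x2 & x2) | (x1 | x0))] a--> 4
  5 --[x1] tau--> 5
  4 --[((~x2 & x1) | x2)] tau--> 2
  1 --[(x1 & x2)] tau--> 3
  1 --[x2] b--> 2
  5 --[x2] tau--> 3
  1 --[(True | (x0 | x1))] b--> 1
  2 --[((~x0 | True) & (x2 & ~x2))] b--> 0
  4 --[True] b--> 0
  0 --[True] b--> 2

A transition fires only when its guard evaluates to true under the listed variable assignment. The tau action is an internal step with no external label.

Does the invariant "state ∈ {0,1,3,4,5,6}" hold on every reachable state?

Answer: INVARIANT VIOLATED at state 2

Analysis:
Inv-set: {0,1,3,4,5,6}
R = {0,1,2}
  0: safe
  1: safe
  2: VIOLATES
counterexample path to 2: b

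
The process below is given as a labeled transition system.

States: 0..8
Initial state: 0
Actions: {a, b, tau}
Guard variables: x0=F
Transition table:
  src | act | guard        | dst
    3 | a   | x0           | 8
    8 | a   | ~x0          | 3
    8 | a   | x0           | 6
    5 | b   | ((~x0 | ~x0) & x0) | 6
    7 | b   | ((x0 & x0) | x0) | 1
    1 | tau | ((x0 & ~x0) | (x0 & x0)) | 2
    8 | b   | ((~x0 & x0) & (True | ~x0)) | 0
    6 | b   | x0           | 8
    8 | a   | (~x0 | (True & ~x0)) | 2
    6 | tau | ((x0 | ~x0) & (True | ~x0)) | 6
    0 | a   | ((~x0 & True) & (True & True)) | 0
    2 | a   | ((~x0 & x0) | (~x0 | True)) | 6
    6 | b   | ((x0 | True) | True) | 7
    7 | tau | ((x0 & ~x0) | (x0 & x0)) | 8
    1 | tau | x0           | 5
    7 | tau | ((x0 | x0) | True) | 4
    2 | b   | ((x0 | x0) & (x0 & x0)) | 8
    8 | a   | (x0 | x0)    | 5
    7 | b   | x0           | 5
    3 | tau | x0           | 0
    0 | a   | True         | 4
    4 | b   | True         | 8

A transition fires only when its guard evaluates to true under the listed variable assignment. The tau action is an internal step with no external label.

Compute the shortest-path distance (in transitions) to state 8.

BFS to 8:
  Layer 0: {0}
  Layer 1: {4}
  Layer 2: {8}
depth(8)=2, e.g. a·b

Answer: 2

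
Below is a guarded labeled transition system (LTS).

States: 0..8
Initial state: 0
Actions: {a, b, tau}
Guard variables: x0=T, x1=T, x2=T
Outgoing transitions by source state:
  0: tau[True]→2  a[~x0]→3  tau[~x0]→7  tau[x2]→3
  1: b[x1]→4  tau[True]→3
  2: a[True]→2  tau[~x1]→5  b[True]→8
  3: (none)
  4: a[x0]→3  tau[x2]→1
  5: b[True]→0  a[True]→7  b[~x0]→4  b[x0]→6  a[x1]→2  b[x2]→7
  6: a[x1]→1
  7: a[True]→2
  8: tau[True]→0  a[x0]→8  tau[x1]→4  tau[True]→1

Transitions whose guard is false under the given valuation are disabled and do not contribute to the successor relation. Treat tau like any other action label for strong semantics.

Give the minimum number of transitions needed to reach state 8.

Layered search for 8:
  depth 0: {0}
  depth 1: {2,3}
  depth 2: {8}
8 enters at depth 2; path tau·b

Answer: 2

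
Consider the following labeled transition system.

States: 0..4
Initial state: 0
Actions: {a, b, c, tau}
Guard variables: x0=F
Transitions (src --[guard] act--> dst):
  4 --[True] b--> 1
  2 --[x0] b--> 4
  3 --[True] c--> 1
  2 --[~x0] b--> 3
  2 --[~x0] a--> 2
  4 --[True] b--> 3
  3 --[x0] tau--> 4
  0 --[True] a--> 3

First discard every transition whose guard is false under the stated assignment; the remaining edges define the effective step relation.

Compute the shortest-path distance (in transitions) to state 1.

BFS to 1:
  L0 = {0}
  L1 = {3}
  L2 = {1}
first hit 1 at d=2 via a·c

Answer: 2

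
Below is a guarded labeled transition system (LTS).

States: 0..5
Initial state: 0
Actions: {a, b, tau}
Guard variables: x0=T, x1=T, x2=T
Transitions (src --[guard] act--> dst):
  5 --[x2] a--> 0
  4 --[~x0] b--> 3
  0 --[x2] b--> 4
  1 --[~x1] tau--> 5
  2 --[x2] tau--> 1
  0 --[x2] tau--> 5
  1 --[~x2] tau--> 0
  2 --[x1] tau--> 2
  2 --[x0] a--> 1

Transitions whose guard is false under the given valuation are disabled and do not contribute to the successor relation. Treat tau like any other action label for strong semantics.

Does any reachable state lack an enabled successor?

Reach set: {0,4,5}
  0: b→4  tau→5  [deg 2]
  4: ∅  [deadlock]
  5: a→0  [deg 1]
Path to 4: b

Answer: DEADLOCK at state 4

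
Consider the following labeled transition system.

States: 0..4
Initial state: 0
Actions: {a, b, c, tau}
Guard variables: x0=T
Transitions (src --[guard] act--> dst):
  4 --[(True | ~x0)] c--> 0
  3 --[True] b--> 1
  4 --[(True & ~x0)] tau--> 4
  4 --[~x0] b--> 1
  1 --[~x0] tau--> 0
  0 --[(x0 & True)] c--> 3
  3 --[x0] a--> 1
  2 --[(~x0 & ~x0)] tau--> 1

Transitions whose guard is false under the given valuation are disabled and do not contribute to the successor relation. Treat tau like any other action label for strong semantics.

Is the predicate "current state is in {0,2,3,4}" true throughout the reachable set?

Inv-set: {0,2,3,4}
Reach set: {0,1,3}
  0: ✓
  1: ✗ unsafe
  3: ✓
counterexample path to 1: c·b

Answer: INVARIANT VIOLATED at state 1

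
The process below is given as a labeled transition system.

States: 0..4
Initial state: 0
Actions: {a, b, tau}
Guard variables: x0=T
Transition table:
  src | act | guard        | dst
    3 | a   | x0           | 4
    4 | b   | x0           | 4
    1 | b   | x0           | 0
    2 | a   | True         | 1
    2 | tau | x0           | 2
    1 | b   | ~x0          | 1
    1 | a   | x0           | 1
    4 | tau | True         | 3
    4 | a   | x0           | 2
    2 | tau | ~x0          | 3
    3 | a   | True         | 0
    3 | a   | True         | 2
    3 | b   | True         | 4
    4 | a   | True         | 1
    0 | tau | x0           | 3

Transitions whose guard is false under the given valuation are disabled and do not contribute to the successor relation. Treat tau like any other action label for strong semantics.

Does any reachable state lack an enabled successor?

Answer: DEADLOCK-FREE

Working:
Reach set: {0,1,2,3,4}
  0: tau→3  [1 exit(s)]
  1: a→1  b→0  [2 exit(s)]
  2: a→1  tau→2  [2 exit(s)]
  3: a→0  a→2  a→4  b→4  [4 exit(s)]
  4: a→1  a→2  b→4  tau→3  [4 exit(s)]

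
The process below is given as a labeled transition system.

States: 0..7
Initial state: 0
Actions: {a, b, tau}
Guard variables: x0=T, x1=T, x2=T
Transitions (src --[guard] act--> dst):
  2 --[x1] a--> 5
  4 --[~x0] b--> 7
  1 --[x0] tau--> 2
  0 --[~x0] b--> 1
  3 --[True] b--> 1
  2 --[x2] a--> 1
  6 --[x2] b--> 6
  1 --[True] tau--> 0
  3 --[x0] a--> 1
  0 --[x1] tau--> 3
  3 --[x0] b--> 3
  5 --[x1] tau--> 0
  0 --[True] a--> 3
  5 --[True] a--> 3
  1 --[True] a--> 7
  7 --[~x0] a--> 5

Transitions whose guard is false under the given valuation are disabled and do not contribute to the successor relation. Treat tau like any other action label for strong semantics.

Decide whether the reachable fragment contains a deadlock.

Answer: DEADLOCK at state 7

Analysis:
Reachable = {0,1,2,3,5,7}
  0: a→3  tau→3  [2 exit(s)]
  1: a→7  tau→0  tau→2  [3 exit(s)]
  2: a→1  a→5  [2 exit(s)]
  3: a→1  b→1  b→3  [3 exit(s)]
  5: a→3  tau→0  [2 exit(s)]
  7: ∅  [no exit]
witness 7: tau·b·a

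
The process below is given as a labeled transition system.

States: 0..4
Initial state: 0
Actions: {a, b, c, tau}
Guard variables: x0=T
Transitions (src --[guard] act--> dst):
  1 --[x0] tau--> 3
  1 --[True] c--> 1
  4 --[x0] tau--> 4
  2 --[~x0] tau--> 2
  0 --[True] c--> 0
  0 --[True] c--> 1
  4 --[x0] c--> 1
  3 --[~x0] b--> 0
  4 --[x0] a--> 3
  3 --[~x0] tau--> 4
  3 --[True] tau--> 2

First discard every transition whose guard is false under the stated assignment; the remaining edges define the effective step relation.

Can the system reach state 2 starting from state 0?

Answer: REACHABLE

Trace:
8 transition(s) survive guard evaluation.
Layer 0: {0}
Layer 1: {1}  cumulative {0,1}
Layer 2: {3}  cumulative {0,1,3}
Layer 3: {2}  cumulative {0,1,2,3}
Reachable = {0,1,2,3}
witness 2: c·tau·tau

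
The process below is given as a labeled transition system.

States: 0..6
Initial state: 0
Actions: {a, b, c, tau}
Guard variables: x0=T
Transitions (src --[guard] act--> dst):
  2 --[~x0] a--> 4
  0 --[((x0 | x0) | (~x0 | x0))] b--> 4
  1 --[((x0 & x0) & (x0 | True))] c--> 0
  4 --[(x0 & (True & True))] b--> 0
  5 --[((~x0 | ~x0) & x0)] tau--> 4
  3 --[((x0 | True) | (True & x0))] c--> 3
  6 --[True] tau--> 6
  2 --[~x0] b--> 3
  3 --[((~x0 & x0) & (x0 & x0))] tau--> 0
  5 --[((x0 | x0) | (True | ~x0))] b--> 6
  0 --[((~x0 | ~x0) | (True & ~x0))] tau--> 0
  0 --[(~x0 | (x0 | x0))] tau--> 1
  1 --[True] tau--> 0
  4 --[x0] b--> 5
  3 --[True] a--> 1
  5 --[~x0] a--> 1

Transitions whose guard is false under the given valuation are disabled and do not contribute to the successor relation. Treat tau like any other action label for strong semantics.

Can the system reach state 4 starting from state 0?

Answer: REACHABLE

Trace:
After dropping false guards: 10 live edges.
depth 0: {0}
depth 1: {1,4}  now seen {0,1,4}
depth 2: {5}  now seen {0,1,4,5}
depth 3: {6}  now seen {0,1,4,5,6}
Reachable = {0,1,4,5,6}
witness 4: b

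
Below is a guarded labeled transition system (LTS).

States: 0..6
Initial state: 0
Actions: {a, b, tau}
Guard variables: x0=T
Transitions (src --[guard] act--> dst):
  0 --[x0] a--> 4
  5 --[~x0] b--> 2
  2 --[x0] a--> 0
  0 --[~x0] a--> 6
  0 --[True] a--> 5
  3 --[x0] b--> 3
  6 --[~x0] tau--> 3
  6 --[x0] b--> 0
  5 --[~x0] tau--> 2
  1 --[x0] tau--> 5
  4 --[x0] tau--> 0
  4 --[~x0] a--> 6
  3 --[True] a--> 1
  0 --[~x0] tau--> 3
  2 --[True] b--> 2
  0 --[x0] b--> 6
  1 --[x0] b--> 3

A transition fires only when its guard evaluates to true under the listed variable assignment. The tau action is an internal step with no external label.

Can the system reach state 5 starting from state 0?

Answer: REACHABLE

Working:
11 transition(s) survive guard evaluation.
depth 0: {0}
depth 1: {4,5,6}  now seen {0,4,5,6}
Reachable = {0,4,5,6}
trace reaching 5: a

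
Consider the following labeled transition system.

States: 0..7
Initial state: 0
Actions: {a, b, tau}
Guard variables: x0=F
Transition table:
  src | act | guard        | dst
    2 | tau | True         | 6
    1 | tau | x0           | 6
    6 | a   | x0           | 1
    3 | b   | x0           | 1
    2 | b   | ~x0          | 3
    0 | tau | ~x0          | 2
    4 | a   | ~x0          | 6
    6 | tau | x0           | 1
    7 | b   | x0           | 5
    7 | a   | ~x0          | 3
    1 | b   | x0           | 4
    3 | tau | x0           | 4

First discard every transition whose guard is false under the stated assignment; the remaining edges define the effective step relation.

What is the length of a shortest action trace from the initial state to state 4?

Breadth-first toward 4:
  depth 0: {0}
  depth 1: {2}
  depth 2: {3,6}
4 never appears.

Answer: UNREACHABLE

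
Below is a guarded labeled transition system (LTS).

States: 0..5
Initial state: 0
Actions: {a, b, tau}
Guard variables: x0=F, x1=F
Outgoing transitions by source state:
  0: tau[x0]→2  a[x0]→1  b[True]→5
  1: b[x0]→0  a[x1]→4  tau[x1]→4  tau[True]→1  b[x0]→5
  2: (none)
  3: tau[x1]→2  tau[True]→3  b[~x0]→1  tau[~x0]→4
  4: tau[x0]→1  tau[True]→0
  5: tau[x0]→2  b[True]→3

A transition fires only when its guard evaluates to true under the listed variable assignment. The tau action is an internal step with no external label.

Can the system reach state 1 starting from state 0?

Answer: REACHABLE

Analysis:
After dropping false guards: 7 live edges.
depth 0: {0}
depth 1: {5}  cumulative {0,5}
depth 2: {3}  cumulative {0,3,5}
depth 3: {1,4}  cumulative {0,1,3,4,5}
Reachable = {0,1,3,4,5}
witness 1: b·b·b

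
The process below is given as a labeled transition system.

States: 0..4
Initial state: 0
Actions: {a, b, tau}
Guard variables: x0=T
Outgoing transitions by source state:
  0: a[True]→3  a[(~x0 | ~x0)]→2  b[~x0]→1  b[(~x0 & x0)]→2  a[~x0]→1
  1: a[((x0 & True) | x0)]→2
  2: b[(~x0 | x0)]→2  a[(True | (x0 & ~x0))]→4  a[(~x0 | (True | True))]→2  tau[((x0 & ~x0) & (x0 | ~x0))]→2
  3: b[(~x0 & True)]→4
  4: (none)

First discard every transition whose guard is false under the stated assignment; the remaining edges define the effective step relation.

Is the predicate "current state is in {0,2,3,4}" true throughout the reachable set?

Answer: INVARIANT HOLDS

Working:
Allowed set {0,2,3,4}
Reach set: {0,3}
  0: ok
  3: ok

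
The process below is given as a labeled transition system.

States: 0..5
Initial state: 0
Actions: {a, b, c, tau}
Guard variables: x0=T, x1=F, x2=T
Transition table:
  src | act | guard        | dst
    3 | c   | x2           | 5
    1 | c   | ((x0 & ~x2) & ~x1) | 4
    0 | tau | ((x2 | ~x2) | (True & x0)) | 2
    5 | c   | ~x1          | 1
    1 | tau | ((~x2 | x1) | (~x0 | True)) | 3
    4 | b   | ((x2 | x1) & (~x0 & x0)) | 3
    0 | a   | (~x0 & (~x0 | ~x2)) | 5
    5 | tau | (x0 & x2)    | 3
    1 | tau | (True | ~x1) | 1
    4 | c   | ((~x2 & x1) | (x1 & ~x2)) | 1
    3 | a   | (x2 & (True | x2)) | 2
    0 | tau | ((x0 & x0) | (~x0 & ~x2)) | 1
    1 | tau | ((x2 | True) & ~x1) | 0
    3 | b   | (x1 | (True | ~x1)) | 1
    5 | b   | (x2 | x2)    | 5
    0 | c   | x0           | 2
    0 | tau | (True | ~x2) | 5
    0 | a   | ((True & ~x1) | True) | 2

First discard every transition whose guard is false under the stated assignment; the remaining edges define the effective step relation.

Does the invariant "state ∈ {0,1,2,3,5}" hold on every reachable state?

Answer: INVARIANT HOLDS

Trace:
Allowed set {0,1,2,3,5}
Reach set: {0,1,2,3,5}
  0: ok
  1: ok
  2: ok
  3: ok
  5: ok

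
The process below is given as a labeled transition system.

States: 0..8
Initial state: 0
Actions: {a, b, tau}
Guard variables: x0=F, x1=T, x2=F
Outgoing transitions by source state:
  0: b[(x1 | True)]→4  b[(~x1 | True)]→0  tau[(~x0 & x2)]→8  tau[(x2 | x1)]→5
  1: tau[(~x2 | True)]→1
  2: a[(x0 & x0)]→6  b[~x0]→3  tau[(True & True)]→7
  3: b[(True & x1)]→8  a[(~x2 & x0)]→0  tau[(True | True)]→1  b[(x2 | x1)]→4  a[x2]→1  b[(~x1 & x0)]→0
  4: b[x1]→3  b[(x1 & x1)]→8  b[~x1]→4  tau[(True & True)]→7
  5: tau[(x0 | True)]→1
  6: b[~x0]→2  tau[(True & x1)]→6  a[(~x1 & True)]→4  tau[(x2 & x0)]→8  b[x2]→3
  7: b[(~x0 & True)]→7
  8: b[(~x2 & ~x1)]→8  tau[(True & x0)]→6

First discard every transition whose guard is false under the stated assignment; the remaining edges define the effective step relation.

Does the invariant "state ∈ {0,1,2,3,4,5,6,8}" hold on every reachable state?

Answer: INVARIANT VIOLATED at state 7

Analysis:
Inv-set: {0,1,2,3,4,5,6,8}
Reachable = {0,1,3,4,5,7,8}
  0: safe
  1: safe
  3: safe
  4: safe
  5: safe
  7: ✗ unsafe
  8: safe
reach 7 via b·tau — violates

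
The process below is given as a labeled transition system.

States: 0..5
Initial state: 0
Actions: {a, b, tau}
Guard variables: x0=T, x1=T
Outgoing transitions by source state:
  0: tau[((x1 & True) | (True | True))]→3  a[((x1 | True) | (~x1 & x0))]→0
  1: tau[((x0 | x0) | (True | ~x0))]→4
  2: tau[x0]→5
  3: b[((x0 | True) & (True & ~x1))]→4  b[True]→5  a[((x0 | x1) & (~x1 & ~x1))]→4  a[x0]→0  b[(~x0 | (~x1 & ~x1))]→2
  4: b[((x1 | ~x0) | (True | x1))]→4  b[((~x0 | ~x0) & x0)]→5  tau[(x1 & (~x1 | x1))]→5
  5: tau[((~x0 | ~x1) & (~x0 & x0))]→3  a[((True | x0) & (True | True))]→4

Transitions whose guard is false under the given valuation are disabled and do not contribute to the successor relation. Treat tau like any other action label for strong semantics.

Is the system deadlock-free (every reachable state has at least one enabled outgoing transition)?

Answer: DEADLOCK-FREE

Working:
Reach set: {0,3,4,5}
  0: a→0  tau→3  [2 out]
  3: a→0  b→5  [2 out]
  4: b→4  tau→5  [2 out]
  5: a→4  [1 out]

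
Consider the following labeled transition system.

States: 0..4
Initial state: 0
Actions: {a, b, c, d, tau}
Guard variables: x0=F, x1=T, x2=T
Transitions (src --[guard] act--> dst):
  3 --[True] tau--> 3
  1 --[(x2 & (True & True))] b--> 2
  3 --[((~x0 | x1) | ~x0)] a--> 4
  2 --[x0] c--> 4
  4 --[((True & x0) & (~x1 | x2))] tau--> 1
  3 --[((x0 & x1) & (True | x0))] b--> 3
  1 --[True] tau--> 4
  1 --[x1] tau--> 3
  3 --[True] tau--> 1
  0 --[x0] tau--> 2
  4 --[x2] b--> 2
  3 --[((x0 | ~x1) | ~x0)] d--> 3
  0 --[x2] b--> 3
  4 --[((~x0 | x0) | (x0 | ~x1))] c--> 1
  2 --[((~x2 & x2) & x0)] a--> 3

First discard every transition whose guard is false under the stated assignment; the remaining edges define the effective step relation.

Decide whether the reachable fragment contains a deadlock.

Answer: DEADLOCK at state 2

Trace:
Reachable = {0,1,2,3,4}
  0: b→3  [1 out]
  1: b→2  tau→3  tau→4  [3 out]
  2: ∅  [STUCK]
  3: a→4  d→3  tau→1  tau→3  [4 out]
  4: b→2  c→1  [2 out]
witness 2: b·tau·b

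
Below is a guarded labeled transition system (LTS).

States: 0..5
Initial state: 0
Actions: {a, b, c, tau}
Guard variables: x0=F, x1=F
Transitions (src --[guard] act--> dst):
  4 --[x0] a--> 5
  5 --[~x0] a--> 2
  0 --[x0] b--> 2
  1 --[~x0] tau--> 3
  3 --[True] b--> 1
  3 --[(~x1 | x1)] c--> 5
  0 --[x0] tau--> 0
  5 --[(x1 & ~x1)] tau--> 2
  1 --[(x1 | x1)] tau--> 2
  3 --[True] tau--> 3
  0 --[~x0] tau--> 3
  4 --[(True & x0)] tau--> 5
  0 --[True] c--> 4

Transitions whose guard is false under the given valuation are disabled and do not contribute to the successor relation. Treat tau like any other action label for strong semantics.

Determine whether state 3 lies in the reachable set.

7 transition(s) survive guard evaluation.
Layer 0: {0}
Layer 1: {3,4}  cumulative {0,3,4}
Layer 2: {1,5}  cumulative {0,1,3,4,5}
Layer 3: {2}  cumulative {0,1,2,3,4,5}
Reachable = {0,1,2,3,4,5}
witness 3: tau

Answer: REACHABLE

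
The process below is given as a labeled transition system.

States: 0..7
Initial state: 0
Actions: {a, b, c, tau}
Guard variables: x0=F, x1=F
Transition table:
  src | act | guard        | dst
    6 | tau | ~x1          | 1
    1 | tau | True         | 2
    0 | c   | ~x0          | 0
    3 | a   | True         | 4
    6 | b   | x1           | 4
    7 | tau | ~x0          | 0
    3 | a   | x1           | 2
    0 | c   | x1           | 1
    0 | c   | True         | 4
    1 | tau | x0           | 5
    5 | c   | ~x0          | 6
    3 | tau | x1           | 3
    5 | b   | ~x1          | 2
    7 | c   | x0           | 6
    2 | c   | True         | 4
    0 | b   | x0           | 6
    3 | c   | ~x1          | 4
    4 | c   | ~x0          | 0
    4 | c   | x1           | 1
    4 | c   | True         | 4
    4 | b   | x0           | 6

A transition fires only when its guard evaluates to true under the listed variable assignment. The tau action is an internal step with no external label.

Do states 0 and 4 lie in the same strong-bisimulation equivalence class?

Answer: BISIMILAR

Trace:
Compute ~ classes (split until stable):
  P[0] = {{0,1,2,3,4,5,6,7}}
  P[1] = {{0,2,4},{1,6,7},{3},{5}}
  P[2] = {{0,2,4},{1,7},{3},{5},{6}}
Fixed point at round 3; 5 class(es).
[0]={0,2,4}  [4]={0,2,4}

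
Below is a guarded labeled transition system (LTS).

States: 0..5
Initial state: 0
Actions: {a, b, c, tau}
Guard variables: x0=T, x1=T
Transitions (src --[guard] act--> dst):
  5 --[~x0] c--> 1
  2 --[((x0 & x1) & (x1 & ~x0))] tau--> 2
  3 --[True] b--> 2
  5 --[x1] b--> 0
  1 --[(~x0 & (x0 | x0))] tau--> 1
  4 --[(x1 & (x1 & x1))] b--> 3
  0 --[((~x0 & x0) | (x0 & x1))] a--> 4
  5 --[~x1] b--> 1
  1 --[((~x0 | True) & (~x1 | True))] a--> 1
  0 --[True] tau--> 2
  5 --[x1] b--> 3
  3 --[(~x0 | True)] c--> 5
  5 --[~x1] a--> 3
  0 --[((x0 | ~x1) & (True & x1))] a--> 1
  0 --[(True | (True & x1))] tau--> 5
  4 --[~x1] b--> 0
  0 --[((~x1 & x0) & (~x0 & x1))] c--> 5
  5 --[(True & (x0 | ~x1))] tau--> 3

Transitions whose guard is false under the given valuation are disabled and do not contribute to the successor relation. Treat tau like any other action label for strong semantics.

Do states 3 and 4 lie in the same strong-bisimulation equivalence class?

Answer: NOT BISIMILAR

Trace:
Refine partition for ~:
  π0 = {{0,1,2,3,4,5}}
  π1 = {{0},{1},{2},{3},{4},{5}}
stable after 2 split(s): 6 block(s)
3∈{3}, 4∈{4}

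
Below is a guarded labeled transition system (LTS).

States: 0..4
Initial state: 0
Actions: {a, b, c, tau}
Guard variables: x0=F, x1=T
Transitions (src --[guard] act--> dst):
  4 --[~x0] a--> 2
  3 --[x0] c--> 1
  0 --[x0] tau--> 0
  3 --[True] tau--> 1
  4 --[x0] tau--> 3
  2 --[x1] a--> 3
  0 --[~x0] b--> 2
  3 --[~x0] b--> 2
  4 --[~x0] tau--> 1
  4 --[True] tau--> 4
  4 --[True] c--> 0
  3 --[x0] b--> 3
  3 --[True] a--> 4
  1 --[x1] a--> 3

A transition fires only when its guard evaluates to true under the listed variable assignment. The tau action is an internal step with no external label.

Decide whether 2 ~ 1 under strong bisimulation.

Refine partition for ~:
  P[0] = {{0,1,2,3,4}}
  P[1] = {{0},{1,2},{3},{4}}
stable after 2 split(s): 4 block(s)
class of 2: {1,2}; class of 1: {1,2}

Answer: BISIMILAR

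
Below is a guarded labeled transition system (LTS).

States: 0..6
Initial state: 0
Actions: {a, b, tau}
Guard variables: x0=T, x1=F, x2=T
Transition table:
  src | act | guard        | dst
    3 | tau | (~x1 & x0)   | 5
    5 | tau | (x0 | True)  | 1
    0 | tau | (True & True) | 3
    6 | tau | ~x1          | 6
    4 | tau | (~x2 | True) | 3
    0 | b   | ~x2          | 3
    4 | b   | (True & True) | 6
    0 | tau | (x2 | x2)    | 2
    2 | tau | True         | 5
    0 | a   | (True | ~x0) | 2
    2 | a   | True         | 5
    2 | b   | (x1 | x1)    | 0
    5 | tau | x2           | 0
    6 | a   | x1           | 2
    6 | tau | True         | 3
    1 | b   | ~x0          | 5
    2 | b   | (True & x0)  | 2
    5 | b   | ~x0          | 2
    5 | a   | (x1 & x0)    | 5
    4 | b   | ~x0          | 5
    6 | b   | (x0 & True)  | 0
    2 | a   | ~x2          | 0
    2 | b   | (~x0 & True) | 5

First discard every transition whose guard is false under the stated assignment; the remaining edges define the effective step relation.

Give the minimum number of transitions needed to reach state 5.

Answer: 2

Trace:
BFS to 5:
  L0 = {0}
  L1 = {2,3}
  L2 = {5}
depth(5)=2, e.g. a·a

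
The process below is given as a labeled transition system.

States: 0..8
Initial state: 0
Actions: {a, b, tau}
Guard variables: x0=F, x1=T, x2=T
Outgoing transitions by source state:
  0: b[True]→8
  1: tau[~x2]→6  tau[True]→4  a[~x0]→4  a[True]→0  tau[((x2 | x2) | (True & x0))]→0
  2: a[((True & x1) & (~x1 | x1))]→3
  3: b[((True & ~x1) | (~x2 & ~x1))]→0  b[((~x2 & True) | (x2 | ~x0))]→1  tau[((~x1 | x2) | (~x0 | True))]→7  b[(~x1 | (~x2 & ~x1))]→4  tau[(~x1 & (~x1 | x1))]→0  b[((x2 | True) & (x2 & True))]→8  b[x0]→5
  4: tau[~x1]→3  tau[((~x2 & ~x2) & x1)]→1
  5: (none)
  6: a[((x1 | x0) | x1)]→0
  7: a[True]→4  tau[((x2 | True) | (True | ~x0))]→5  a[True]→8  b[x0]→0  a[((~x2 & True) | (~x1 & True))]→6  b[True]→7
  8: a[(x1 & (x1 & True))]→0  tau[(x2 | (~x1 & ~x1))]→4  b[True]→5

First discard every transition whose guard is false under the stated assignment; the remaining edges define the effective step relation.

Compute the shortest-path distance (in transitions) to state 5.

Layered search for 5:
  L0 = {0}
  L1 = {8}
  L2 = {4,5}
first hit 5 at d=2 via b·b

Answer: 2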